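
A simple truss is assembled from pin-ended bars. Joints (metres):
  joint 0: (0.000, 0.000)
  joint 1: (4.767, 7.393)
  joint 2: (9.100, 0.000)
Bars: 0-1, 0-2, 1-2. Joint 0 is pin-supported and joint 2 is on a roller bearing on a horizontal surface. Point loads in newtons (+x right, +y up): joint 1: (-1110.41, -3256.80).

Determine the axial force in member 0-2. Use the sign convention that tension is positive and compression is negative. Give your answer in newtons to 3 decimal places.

471.188

N=3 nodes, M=3 members, R=3 reactions → 2N=6, M+R=6
member 0 (0-1): L=8.7966, (cx,cy)=(0.5419,0.8404)
member 1 (0-2): L=9.1000, (cx,cy)=(1.0000,0.0000)
member 2 (1-2): L=8.5692, (cx,cy)=(0.5056,-0.8627)
solve A·x = −loads:
  F[0-1] = -2918.5525 N (compression)
  F[0-2] = +471.1884 N (tension)
  F[1-2] = -931.8514 N (compression)
  Rx@0 = +1110.4100 N
  Ry@0 = +2452.8545 N
  Ry@2 = +803.9455 N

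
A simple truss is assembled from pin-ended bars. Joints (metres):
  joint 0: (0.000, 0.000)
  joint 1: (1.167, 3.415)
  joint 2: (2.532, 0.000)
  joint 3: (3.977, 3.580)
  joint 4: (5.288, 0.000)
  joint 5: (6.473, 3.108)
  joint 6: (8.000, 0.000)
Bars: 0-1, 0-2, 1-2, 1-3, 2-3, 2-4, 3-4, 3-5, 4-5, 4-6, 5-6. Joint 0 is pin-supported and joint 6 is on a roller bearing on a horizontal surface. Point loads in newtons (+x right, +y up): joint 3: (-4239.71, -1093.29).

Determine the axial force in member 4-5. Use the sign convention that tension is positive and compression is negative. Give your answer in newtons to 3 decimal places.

-1225.838

N=7 nodes, M=11 members, R=3 reactions → 2N=14, M+R=14
member 0 (0-1): L=3.6089, (cx,cy)=(0.3234,0.9463)
member 1 (0-2): L=2.5320, (cx,cy)=(1.0000,0.0000)
member 2 (1-2): L=3.6777, (cx,cy)=(0.3712,-0.9286)
member 3 (1-3): L=2.8148, (cx,cy)=(0.9983,0.0586)
member 4 (2-3): L=3.8606, (cx,cy)=(0.3743,0.9273)
member 5 (2-4): L=2.7560, (cx,cy)=(1.0000,0.0000)
member 6 (3-4): L=3.8125, (cx,cy)=(0.3439,-0.9390)
member 7 (3-5): L=2.5402, (cx,cy)=(0.9826,-0.1858)
member 8 (4-5): L=3.3262, (cx,cy)=(0.3563,0.9344)
member 9 (4-6): L=2.7120, (cx,cy)=(1.0000,0.0000)
member 10 (5-6): L=3.4629, (cx,cy)=(0.4410,-0.8975)
solve A·x = −loads:
  F[0-1] = -2585.9953 N (compression)
  F[0-2] = -3403.4824 N (compression)
  F[1-2] = +2523.1967 N (tension)
  F[1-3] = -1775.7813 N (compression)
  F[2-3] = -2526.6236 N (compression)
  F[2-4] = -1521.2878 N (compression)
  F[3-4] = +1219.7941 N (tension)
  F[3-5] = +1121.3658 N (tension)
  F[4-5] = -1225.8381 N (compression)
  F[4-6] = -665.1237 N (compression)
  F[5-6] = +1508.3363 N (tension)
  Rx@0 = +4239.7100 N
  Ry@0 = +2447.0584 N
  Ry@6 = -1353.7684 N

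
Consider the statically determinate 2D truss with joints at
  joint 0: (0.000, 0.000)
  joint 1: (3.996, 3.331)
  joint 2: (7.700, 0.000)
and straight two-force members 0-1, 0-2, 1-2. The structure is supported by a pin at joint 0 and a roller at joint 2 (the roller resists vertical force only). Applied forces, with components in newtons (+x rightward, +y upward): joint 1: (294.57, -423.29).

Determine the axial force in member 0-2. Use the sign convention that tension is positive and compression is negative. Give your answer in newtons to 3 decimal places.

N=3 nodes, M=3 members, R=3 reactions → 2N=6, M+R=6
member 0 (0-1): L=5.2023, (cx,cy)=(0.7681,0.6403)
member 1 (0-2): L=7.7000, (cx,cy)=(1.0000,0.0000)
member 2 (1-2): L=4.9815, (cx,cy)=(0.7436,-0.6687)
solve A·x = −loads:
  F[0-1] = -118.9896 N (compression)
  F[0-2] = +385.9691 N (tension)
  F[1-2] = -519.0871 N (compression)
  Rx@0 = -294.5700 N
  Ry@0 = +76.1888 N
  Ry@2 = +347.1012 N

385.969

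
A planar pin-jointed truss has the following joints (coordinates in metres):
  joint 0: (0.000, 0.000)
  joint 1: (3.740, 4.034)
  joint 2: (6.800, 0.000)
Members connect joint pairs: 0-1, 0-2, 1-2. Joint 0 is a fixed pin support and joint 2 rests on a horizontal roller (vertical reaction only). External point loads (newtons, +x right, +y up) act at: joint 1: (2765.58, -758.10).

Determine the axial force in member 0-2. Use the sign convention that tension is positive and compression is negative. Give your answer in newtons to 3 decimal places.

N=3 nodes, M=3 members, R=3 reactions → 2N=6, M+R=6
member 0 (0-1): L=5.5010, (cx,cy)=(0.6799,0.7333)
member 1 (0-2): L=6.8000, (cx,cy)=(1.0000,0.0000)
member 2 (1-2): L=5.0633, (cx,cy)=(0.6044,-0.7967)
solve A·x = −loads:
  F[0-1] = +1772.0603 N (tension)
  F[0-2] = +1560.7932 N (tension)
  F[1-2] = -2582.5900 N (compression)
  Rx@0 = -2765.5800 N
  Ry@0 = -1299.4947 N
  Ry@2 = +2057.5947 N

1560.793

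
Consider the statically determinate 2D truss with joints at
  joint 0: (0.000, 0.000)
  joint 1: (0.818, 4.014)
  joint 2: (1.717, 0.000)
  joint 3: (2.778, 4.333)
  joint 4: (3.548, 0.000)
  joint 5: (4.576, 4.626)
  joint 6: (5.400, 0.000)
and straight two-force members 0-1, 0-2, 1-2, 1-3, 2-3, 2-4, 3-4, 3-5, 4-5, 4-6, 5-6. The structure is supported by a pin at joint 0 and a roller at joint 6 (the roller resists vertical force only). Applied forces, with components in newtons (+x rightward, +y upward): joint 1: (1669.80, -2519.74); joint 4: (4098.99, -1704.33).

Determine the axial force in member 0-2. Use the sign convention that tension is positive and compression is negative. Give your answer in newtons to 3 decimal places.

6070.670

N=7 nodes, M=11 members, R=3 reactions → 2N=14, M+R=14
member 0 (0-1): L=4.0965, (cx,cy)=(0.1997,0.9799)
member 1 (0-2): L=1.7170, (cx,cy)=(1.0000,0.0000)
member 2 (1-2): L=4.1134, (cx,cy)=(0.2186,-0.9758)
member 3 (1-3): L=1.9858, (cx,cy)=(0.9870,0.1606)
member 4 (2-3): L=4.4610, (cx,cy)=(0.2378,0.9713)
member 5 (2-4): L=1.8310, (cx,cy)=(1.0000,0.0000)
member 6 (3-4): L=4.4009, (cx,cy)=(0.1750,-0.9846)
member 7 (3-5): L=1.8217, (cx,cy)=(0.9870,0.1608)
member 8 (4-5): L=4.7388, (cx,cy)=(0.2169,0.9762)
member 9 (4-6): L=1.8520, (cx,cy)=(1.0000,0.0000)
member 10 (5-6): L=4.6988, (cx,cy)=(0.1754,-0.9845)
solve A·x = −loads:
  F[0-1] = -1511.7968 N (compression)
  F[0-2] = +6070.6695 N (tension)
  F[1-2] = -1343.9752 N (compression)
  F[1-3] = -1700.0299 N (compression)
  F[2-3] = +1350.2303 N (tension)
  F[2-4] = +5455.8045 N (tension)
  F[3-4] = -1243.2250 N (compression)
  F[3-5] = -1154.3221 N (compression)
  F[4-5] = +2999.8122 N (tension)
  F[4-6] = +488.5433 N (tension)
  F[5-6] = -2785.8907 N (compression)
  Rx@0 = -5768.7900 N
  Ry@0 = +1481.3501 N
  Ry@6 = +2742.7199 N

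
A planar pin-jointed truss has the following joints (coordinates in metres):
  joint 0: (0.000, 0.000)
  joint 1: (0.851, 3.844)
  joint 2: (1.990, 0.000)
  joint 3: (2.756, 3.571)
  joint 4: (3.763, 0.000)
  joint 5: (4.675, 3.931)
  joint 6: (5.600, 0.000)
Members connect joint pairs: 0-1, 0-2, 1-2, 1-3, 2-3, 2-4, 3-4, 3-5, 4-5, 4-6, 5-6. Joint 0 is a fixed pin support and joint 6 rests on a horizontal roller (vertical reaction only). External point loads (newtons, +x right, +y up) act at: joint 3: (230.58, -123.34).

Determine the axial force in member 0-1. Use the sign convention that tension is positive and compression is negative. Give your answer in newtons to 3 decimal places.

86.440

N=7 nodes, M=11 members, R=3 reactions → 2N=14, M+R=14
member 0 (0-1): L=3.9371, (cx,cy)=(0.2162,0.9764)
member 1 (0-2): L=1.9900, (cx,cy)=(1.0000,0.0000)
member 2 (1-2): L=4.0092, (cx,cy)=(0.2841,-0.9588)
member 3 (1-3): L=1.9245, (cx,cy)=(0.9899,-0.1419)
member 4 (2-3): L=3.6522, (cx,cy)=(0.2097,0.9778)
member 5 (2-4): L=1.7730, (cx,cy)=(1.0000,0.0000)
member 6 (3-4): L=3.7103, (cx,cy)=(0.2714,-0.9625)
member 7 (3-5): L=1.9525, (cx,cy)=(0.9829,0.1844)
member 8 (4-5): L=4.0354, (cx,cy)=(0.2260,0.9741)
member 9 (4-6): L=1.8370, (cx,cy)=(1.0000,0.0000)
member 10 (5-6): L=4.0384, (cx,cy)=(0.2291,-0.9734)
solve A·x = −loads:
  F[0-1] = +86.4403 N (tension)
  F[0-2] = +211.8959 N (tension)
  F[1-2] = -94.8438 N (compression)
  F[1-3] = +46.0951 N (tension)
  F[2-3] = +93.0043 N (tension)
  F[2-4] = +165.4448 N (tension)
  F[3-4] = -235.6213 N (compression)
  F[3-5] = -103.2656 N (compression)
  F[4-5] = +232.8002 N (tension)
  F[4-6] = +48.8824 N (tension)
  F[5-6] = -213.4106 N (compression)
  Rx@0 = -230.5800 N
  Ry@0 = -84.3968 N
  Ry@6 = +207.7368 N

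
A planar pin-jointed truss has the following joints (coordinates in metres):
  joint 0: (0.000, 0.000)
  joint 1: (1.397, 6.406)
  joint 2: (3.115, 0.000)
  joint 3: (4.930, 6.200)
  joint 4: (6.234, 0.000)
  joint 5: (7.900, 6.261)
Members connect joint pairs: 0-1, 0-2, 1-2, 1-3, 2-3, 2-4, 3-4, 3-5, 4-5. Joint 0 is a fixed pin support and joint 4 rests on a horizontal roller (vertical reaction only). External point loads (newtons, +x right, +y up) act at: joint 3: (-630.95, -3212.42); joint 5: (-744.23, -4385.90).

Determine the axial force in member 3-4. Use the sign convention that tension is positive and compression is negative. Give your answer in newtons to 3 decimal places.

-2379.825

N=6 nodes, M=9 members, R=3 reactions → 2N=12, M+R=12
member 0 (0-1): L=6.5566, (cx,cy)=(0.2131,0.9770)
member 1 (0-2): L=3.1150, (cx,cy)=(1.0000,0.0000)
member 2 (1-2): L=6.6324, (cx,cy)=(0.2590,-0.9659)
member 3 (1-3): L=3.5390, (cx,cy)=(0.9983,-0.0582)
member 4 (2-3): L=6.4602, (cx,cy)=(0.2810,0.9597)
member 5 (2-4): L=3.1190, (cx,cy)=(1.0000,0.0000)
member 6 (3-4): L=6.3356, (cx,cy)=(0.2058,-0.9786)
member 7 (3-5): L=2.9706, (cx,cy)=(0.9998,0.0205)
member 8 (4-5): L=6.4789, (cx,cy)=(0.2571,0.9664)
solve A·x = −loads:
  F[0-1] = -895.3760 N (compression)
  F[0-2] = -1184.4030 N (compression)
  F[1-2] = +931.8172 N (tension)
  F[1-3] = -432.8819 N (compression)
  F[2-3] = -937.7850 N (compression)
  F[2-4] = -679.5605 N (compression)
  F[3-4] = -2379.8246 N (compression)
  F[3-5] = +425.2347 N (tension)
  F[4-5] = -4547.5518 N (compression)
  Rx@0 = +1375.1800 N
  Ry@0 = +874.8156 N
  Ry@4 = +6723.5044 N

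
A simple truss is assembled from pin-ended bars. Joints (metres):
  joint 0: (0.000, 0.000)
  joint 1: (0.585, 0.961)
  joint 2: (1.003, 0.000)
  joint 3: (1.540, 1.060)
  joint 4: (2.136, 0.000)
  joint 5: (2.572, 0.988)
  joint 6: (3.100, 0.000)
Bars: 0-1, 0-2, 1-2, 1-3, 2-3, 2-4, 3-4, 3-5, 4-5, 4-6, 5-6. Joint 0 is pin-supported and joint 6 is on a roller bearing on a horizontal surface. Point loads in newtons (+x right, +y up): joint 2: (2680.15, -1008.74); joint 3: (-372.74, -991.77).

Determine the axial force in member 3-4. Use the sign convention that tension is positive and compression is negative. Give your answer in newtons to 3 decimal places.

-741.038

N=7 nodes, M=11 members, R=3 reactions → 2N=14, M+R=14
member 0 (0-1): L=1.1251, (cx,cy)=(0.5200,0.8542)
member 1 (0-2): L=1.0030, (cx,cy)=(1.0000,0.0000)
member 2 (1-2): L=1.0480, (cx,cy)=(0.3989,-0.9170)
member 3 (1-3): L=0.9601, (cx,cy)=(0.9947,0.1031)
member 4 (2-3): L=1.1883, (cx,cy)=(0.4519,0.8921)
member 5 (2-4): L=1.1330, (cx,cy)=(1.0000,0.0000)
member 6 (3-4): L=1.2161, (cx,cy)=(0.4901,-0.8717)
member 7 (3-5): L=1.0345, (cx,cy)=(0.9976,-0.0696)
member 8 (4-5): L=1.0799, (cx,cy)=(0.4037,0.9149)
member 9 (4-6): L=0.9640, (cx,cy)=(1.0000,0.0000)
member 10 (5-6): L=1.1202, (cx,cy)=(0.4713,-0.8820)
solve A·x = −loads:
  F[0-1] = -1532.3456 N (compression)
  F[0-2] = +3104.1916 N (tension)
  F[1-2] = +1279.5877 N (tension)
  F[1-3] = -1314.1701 N (compression)
  F[2-3] = -184.5775 N (compression)
  F[2-4] = +1017.8395 N (tension)
  F[3-4] = -741.0377 N (compression)
  F[3-5] = -656.2445 N (compression)
  F[4-5] = +706.0348 N (tension)
  F[4-6] = +369.6048 N (tension)
  F[5-6] = -784.1751 N (compression)
  Rx@0 = -2307.4100 N
  Ry@0 = +1308.9011 N
  Ry@6 = +691.6089 N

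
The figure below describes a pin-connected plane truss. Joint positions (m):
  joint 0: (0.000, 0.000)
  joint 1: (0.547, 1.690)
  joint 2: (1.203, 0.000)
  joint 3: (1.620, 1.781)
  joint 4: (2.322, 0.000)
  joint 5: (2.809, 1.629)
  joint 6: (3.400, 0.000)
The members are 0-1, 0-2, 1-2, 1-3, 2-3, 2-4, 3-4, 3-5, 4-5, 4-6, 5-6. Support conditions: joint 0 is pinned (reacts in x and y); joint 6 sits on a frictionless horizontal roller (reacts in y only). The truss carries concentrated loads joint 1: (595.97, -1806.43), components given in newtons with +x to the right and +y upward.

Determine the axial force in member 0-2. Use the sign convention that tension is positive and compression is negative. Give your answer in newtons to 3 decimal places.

N=7 nodes, M=11 members, R=3 reactions → 2N=14, M+R=14
member 0 (0-1): L=1.7763, (cx,cy)=(0.3079,0.9514)
member 1 (0-2): L=1.2030, (cx,cy)=(1.0000,0.0000)
member 2 (1-2): L=1.8129, (cx,cy)=(0.3619,-0.9322)
member 3 (1-3): L=1.0769, (cx,cy)=(0.9964,0.0845)
member 4 (2-3): L=1.8292, (cx,cy)=(0.2280,0.9737)
member 5 (2-4): L=1.1190, (cx,cy)=(1.0000,0.0000)
member 6 (3-4): L=1.9144, (cx,cy)=(0.3667,-0.9303)
member 7 (3-5): L=1.1987, (cx,cy)=(0.9919,-0.1268)
member 8 (4-5): L=1.7002, (cx,cy)=(0.2864,0.9581)
member 9 (4-6): L=1.0780, (cx,cy)=(1.0000,0.0000)
member 10 (5-6): L=1.7329, (cx,cy)=(0.3410,-0.9400)
solve A·x = −loads:
  F[0-1] = -1281.8665 N (compression)
  F[0-2] = +990.7082 N (tension)
  F[1-2] = -696.7089 N (compression)
  F[1-3] = -741.2482 N (compression)
  F[2-3] = +667.0598 N (tension)
  F[2-4] = +586.5253 N (tension)
  F[3-4] = -579.3976 N (compression)
  F[3-5] = -377.1029 N (compression)
  F[4-5] = +562.6085 N (tension)
  F[4-6] = +212.9105 N (tension)
  F[5-6] = -624.2832 N (compression)
  Rx@0 = -595.9700 N
  Ry@0 = +1219.5751 N
  Ry@6 = +586.8549 N

990.708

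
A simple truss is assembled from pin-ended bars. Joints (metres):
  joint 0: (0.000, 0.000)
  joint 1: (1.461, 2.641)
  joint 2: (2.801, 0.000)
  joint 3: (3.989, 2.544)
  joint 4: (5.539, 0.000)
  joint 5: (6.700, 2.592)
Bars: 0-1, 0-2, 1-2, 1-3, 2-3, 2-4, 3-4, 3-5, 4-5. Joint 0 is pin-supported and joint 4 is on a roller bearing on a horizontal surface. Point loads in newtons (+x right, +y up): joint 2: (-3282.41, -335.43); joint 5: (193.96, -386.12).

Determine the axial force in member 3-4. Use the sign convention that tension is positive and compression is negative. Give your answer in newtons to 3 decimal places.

-392.014

N=6 nodes, M=9 members, R=3 reactions → 2N=12, M+R=12
member 0 (0-1): L=3.0182, (cx,cy)=(0.4841,0.8750)
member 1 (0-2): L=2.8010, (cx,cy)=(1.0000,0.0000)
member 2 (1-2): L=2.9615, (cx,cy)=(0.4525,-0.8918)
member 3 (1-3): L=2.5299, (cx,cy)=(0.9993,-0.0383)
member 4 (2-3): L=2.8077, (cx,cy)=(0.4231,0.9061)
member 5 (2-4): L=2.7380, (cx,cy)=(1.0000,0.0000)
member 6 (3-4): L=2.9790, (cx,cy)=(0.5203,-0.8540)
member 7 (3-5): L=2.7114, (cx,cy)=(0.9998,0.0177)
member 8 (4-5): L=2.8401, (cx,cy)=(0.4088,0.9126)
solve A·x = −loads:
  F[0-1] = +6.7307 N (tension)
  F[0-2] = -3091.7081 N (compression)
  F[1-2] = -6.8784 N (compression)
  F[1-3] = +6.3751 N (tension)
  F[2-3] = +376.9714 N (tension)
  F[2-4] = +28.0857 N (tension)
  F[3-4] = -392.0139 N (compression)
  F[3-5] = +369.9006 N (tension)
  F[4-5] = -430.2594 N (compression)
  Rx@0 = +3088.4500 N
  Ry@0 = -5.8896 N
  Ry@4 = +727.4396 N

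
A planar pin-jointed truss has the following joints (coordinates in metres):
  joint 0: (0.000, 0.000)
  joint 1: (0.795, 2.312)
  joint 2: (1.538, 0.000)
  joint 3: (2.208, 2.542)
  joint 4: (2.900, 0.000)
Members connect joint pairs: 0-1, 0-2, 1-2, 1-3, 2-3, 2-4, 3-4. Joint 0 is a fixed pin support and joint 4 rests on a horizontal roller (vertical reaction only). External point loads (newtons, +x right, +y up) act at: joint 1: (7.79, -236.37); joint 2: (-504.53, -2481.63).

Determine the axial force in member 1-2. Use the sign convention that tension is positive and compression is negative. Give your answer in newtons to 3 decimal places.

N=5 nodes, M=7 members, R=3 reactions → 2N=10, M+R=10
member 0 (0-1): L=2.4449, (cx,cy)=(0.3252,0.9457)
member 1 (0-2): L=1.5380, (cx,cy)=(1.0000,0.0000)
member 2 (1-2): L=2.4285, (cx,cy)=(0.3060,-0.9520)
member 3 (1-3): L=1.4316, (cx,cy)=(0.9870,0.1607)
member 4 (2-3): L=2.6288, (cx,cy)=(0.2549,0.9670)
member 5 (2-4): L=1.3620, (cx,cy)=(1.0000,0.0000)
member 6 (3-4): L=2.6345, (cx,cy)=(0.2627,-0.9649)
solve A·x = −loads:
  F[0-1] = -1407.3543 N (compression)
  F[0-2] = -39.1089 N (compression)
  F[1-2] = +1016.8647 N (tension)
  F[1-3] = -786.7569 N (compression)
  F[2-3] = +1565.2182 N (tension)
  F[2-4] = +377.6132 N (tension)
  F[3-4] = -1437.6078 N (compression)
  Rx@0 = +496.7400 N
  Ry@0 = +1330.8719 N
  Ry@4 = +1387.1281 N

1016.865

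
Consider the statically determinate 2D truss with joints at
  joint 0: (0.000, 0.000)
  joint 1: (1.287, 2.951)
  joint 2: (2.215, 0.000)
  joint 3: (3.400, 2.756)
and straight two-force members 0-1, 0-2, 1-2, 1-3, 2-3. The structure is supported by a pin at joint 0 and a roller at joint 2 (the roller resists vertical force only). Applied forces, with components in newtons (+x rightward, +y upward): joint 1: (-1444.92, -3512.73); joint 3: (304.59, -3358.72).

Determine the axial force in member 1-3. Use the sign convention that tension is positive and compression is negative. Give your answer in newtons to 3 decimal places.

1689.147

N=4 nodes, M=5 members, R=3 reactions → 2N=8, M+R=8
member 0 (0-1): L=3.2194, (cx,cy)=(0.3998,0.9166)
member 1 (0-2): L=2.2150, (cx,cy)=(1.0000,0.0000)
member 2 (1-2): L=3.0935, (cx,cy)=(0.3000,-0.9539)
member 3 (1-3): L=2.1220, (cx,cy)=(0.9958,-0.0919)
member 4 (2-3): L=3.0000, (cx,cy)=(0.3950,0.9187)
solve A·x = −loads:
  F[0-1] = -1331.9318 N (compression)
  F[0-2] = -607.8777 N (compression)
  F[1-2] = -2565.2246 N (compression)
  F[1-3] = +1689.1473 N (tension)
  F[2-3] = -3487.0675 N (compression)
  Rx@0 = +1140.3300 N
  Ry@0 = +1220.8754 N
  Ry@2 = +5650.5746 N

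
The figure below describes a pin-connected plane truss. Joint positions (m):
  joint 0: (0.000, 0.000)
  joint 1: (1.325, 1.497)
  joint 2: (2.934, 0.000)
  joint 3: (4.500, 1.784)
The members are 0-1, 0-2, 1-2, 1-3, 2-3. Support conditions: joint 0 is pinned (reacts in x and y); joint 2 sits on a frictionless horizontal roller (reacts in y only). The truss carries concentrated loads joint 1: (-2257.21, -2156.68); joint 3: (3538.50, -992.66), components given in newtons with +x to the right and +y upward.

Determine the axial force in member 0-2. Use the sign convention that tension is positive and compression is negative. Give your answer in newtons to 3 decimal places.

N=4 nodes, M=5 members, R=3 reactions → 2N=8, M+R=8
member 0 (0-1): L=1.9992, (cx,cy)=(0.6628,0.7488)
member 1 (0-2): L=2.9340, (cx,cy)=(1.0000,0.0000)
member 2 (1-2): L=2.1977, (cx,cy)=(0.7321,-0.6812)
member 3 (1-3): L=3.1879, (cx,cy)=(0.9959,0.0900)
member 4 (2-3): L=2.3738, (cx,cy)=(0.6597,0.7515)
solve A·x = −loads:
  F[0-1] = +463.3760 N (tension)
  F[0-2] = +974.1741 N (tension)
  F[1-2] = -3039.9087 N (compression)
  F[1-3] = +4809.4597 N (tension)
  F[2-3] = -1896.9780 N (compression)
  Rx@0 = -1281.2900 N
  Ry@0 = -346.9830 N
  Ry@2 = +3496.3230 N

974.174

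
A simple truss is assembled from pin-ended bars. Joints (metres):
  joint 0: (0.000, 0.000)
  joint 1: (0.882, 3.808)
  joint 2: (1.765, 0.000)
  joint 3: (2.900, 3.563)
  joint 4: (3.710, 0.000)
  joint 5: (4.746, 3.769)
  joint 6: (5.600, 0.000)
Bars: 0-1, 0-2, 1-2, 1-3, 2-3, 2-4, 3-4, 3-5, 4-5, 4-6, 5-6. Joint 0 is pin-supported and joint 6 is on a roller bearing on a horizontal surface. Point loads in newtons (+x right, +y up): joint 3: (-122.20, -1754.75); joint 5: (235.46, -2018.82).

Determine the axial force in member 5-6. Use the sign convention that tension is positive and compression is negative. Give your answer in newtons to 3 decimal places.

-2768.835

N=7 nodes, M=11 members, R=3 reactions → 2N=14, M+R=14
member 0 (0-1): L=3.9088, (cx,cy)=(0.2256,0.9742)
member 1 (0-2): L=1.7650, (cx,cy)=(1.0000,0.0000)
member 2 (1-2): L=3.9090, (cx,cy)=(0.2259,-0.9742)
member 3 (1-3): L=2.0328, (cx,cy)=(0.9927,-0.1205)
member 4 (2-3): L=3.7394, (cx,cy)=(0.3035,0.9528)
member 5 (2-4): L=1.9450, (cx,cy)=(1.0000,0.0000)
member 6 (3-4): L=3.6539, (cx,cy)=(0.2217,-0.9751)
member 7 (3-5): L=1.8575, (cx,cy)=(0.9938,0.1109)
member 8 (4-5): L=3.9088, (cx,cy)=(0.2650,0.9642)
member 9 (4-6): L=1.8900, (cx,cy)=(1.0000,0.0000)
member 10 (5-6): L=3.8645, (cx,cy)=(0.2210,-0.9753)
solve A·x = −loads:
  F[0-1] = -1101.5974 N (compression)
  F[0-2] = +361.8290 N (tension)
  F[1-2] = +1165.4495 N (tension)
  F[1-3] = -515.5872 N (compression)
  F[2-3] = -1191.5390 N (compression)
  F[2-4] = +986.7493 N (tension)
  F[3-4] = -765.5106 N (compression)
  F[3-5] = -585.2007 N (compression)
  F[4-5] = +774.1506 N (tension)
  F[4-6] = +611.8671 N (tension)
  F[5-6] = -2768.8355 N (compression)
  Rx@0 = -113.2600 N
  Ry@0 = +1073.1870 N
  Ry@6 = +2700.3830 N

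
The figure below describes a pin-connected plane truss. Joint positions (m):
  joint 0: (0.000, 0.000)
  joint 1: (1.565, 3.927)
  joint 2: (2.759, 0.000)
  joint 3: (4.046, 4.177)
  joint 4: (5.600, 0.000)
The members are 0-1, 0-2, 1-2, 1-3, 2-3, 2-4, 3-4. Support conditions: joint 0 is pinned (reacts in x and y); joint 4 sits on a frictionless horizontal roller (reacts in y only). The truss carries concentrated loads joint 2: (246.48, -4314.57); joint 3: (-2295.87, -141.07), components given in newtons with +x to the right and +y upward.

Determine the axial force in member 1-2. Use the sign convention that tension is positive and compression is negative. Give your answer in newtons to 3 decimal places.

3835.699

N=5 nodes, M=7 members, R=3 reactions → 2N=10, M+R=10
member 0 (0-1): L=4.2274, (cx,cy)=(0.3702,0.9289)
member 1 (0-2): L=2.7590, (cx,cy)=(1.0000,0.0000)
member 2 (1-2): L=4.1045, (cx,cy)=(0.2909,-0.9568)
member 3 (1-3): L=2.4936, (cx,cy)=(0.9950,0.1003)
member 4 (2-3): L=4.3708, (cx,cy)=(0.2945,0.9557)
member 5 (2-4): L=2.8410, (cx,cy)=(1.0000,0.0000)
member 6 (3-4): L=4.4567, (cx,cy)=(0.3487,-0.9372)
solve A·x = −loads:
  F[0-1] = -4241.8837 N (compression)
  F[0-2] = -479.0124 N (compression)
  F[1-2] = +3835.6990 N (tension)
  F[1-3] = -2699.7848 N (compression)
  F[2-3] = +674.6626 N (tension)
  F[2-4] = +191.6536 N (tension)
  F[3-4] = -549.6424 N (compression)
  Rx@0 = +2049.3900 N
  Ry@0 = +3940.4938 N
  Ry@4 = +515.1462 N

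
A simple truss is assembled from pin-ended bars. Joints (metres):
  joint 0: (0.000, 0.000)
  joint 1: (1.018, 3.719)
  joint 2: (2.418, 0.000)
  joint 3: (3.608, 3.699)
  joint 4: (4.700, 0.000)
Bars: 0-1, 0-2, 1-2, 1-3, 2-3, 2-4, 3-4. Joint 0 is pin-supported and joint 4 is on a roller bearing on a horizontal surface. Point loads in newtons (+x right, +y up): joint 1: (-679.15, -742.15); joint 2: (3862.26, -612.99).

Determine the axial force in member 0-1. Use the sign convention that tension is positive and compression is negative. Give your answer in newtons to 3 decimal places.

-1468.532

N=5 nodes, M=7 members, R=3 reactions → 2N=10, M+R=10
member 0 (0-1): L=3.8558, (cx,cy)=(0.2640,0.9645)
member 1 (0-2): L=2.4180, (cx,cy)=(1.0000,0.0000)
member 2 (1-2): L=3.9738, (cx,cy)=(0.3523,-0.9359)
member 3 (1-3): L=2.5901, (cx,cy)=(1.0000,-0.0077)
member 4 (2-3): L=3.8857, (cx,cy)=(0.3063,0.9520)
member 5 (2-4): L=2.2820, (cx,cy)=(1.0000,0.0000)
member 6 (3-4): L=3.8568, (cx,cy)=(0.2831,-0.9591)
solve A·x = −loads:
  F[0-1] = -1468.5316 N (compression)
  F[0-2] = +3570.8274 N (tension)
  F[1-2] = +720.1578 N (tension)
  F[1-3] = +37.7157 N (tension)
  F[2-3] = -64.0726 N (compression)
  F[2-4] = -18.0923 N (compression)
  F[3-4] = +63.9000 N (tension)
  Rx@0 = -3183.1100 N
  Ry@0 = +1416.4252 N
  Ry@4 = -61.2852 N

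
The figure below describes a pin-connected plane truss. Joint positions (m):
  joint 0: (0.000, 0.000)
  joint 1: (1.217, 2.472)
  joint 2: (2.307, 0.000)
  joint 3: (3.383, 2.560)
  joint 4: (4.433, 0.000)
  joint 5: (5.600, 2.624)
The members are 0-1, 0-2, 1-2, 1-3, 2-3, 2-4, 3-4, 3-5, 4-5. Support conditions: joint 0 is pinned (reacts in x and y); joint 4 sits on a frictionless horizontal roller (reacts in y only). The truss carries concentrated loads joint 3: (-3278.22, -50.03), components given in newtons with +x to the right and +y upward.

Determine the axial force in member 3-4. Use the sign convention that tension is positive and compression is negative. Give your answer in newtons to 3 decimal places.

N=6 nodes, M=9 members, R=3 reactions → 2N=12, M+R=12
member 0 (0-1): L=2.7553, (cx,cy)=(0.4417,0.8972)
member 1 (0-2): L=2.3070, (cx,cy)=(1.0000,0.0000)
member 2 (1-2): L=2.7016, (cx,cy)=(0.4035,-0.9150)
member 3 (1-3): L=2.1678, (cx,cy)=(0.9992,0.0406)
member 4 (2-3): L=2.7769, (cx,cy)=(0.3875,0.9219)
member 5 (2-4): L=2.1260, (cx,cy)=(1.0000,0.0000)
member 6 (3-4): L=2.7670, (cx,cy)=(0.3795,-0.9252)
member 7 (3-5): L=2.2179, (cx,cy)=(0.9996,0.0289)
member 8 (4-5): L=2.8718, (cx,cy)=(0.4064,0.9137)
solve A·x = −loads:
  F[0-1] = -2123.3243 N (compression)
  F[0-2] = -2340.3720 N (compression)
  F[1-2] = +2004.3990 N (tension)
  F[1-3] = -1747.9795 N (compression)
  F[2-3] = -1989.4379 N (compression)
  F[2-4] = -760.8192 N (compression)
  F[3-4] = +2004.9150 N (tension)
  F[3-5] = +0.0000 N (tension)
  F[4-5] = +0.0000 N (tension)
  Rx@0 = +3278.2200 N
  Ry@0 = +1904.9796 N
  Ry@4 = -1854.9496 N

2004.915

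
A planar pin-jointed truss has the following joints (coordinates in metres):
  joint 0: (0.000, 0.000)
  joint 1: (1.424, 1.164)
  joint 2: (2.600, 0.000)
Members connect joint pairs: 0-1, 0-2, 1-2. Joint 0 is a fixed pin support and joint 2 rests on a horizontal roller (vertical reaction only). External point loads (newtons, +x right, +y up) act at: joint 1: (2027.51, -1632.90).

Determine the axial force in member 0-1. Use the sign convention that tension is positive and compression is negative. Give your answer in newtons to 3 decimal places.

267.234

N=3 nodes, M=3 members, R=3 reactions → 2N=6, M+R=6
member 0 (0-1): L=1.8392, (cx,cy)=(0.7742,0.6329)
member 1 (0-2): L=2.6000, (cx,cy)=(1.0000,0.0000)
member 2 (1-2): L=1.6547, (cx,cy)=(0.7107,-0.7035)
solve A·x = −loads:
  F[0-1] = +267.2335 N (tension)
  F[0-2] = +1820.6050 N (tension)
  F[1-2] = -2561.6216 N (compression)
  Rx@0 = -2027.5100 N
  Ry@0 = -169.1274 N
  Ry@2 = +1802.0274 N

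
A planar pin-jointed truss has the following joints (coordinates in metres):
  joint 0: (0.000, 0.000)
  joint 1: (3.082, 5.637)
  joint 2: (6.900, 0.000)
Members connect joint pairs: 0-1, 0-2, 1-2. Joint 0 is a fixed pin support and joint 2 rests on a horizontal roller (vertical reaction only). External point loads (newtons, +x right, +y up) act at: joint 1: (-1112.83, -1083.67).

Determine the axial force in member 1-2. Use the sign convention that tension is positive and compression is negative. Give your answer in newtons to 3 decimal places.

N=3 nodes, M=3 members, R=3 reactions → 2N=6, M+R=6
member 0 (0-1): L=6.4245, (cx,cy)=(0.4797,0.8774)
member 1 (0-2): L=6.9000, (cx,cy)=(1.0000,0.0000)
member 2 (1-2): L=6.8083, (cx,cy)=(0.5608,-0.8280)
solve A·x = −loads:
  F[0-1] = -1719.5479 N (compression)
  F[0-2] = -287.9210 N (compression)
  F[1-2] = +513.4236 N (tension)
  Rx@0 = +1112.8300 N
  Ry@0 = +1508.7645 N
  Ry@2 = -425.0945 N

513.424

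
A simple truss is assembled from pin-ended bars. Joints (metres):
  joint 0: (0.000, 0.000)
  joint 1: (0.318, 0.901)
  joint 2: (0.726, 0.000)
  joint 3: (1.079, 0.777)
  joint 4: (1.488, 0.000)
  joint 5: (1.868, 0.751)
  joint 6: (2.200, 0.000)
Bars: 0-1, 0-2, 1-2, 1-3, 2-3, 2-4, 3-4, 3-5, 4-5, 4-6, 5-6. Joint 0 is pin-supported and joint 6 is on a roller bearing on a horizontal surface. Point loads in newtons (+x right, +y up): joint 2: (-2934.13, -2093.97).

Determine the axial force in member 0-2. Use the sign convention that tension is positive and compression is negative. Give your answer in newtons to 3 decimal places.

-2438.968

N=7 nodes, M=11 members, R=3 reactions → 2N=14, M+R=14
member 0 (0-1): L=0.9555, (cx,cy)=(0.3328,0.9430)
member 1 (0-2): L=0.7260, (cx,cy)=(1.0000,0.0000)
member 2 (1-2): L=0.9891, (cx,cy)=(0.4125,-0.9110)
member 3 (1-3): L=0.7710, (cx,cy)=(0.9870,-0.1608)
member 4 (2-3): L=0.8534, (cx,cy)=(0.4136,0.9104)
member 5 (2-4): L=0.7620, (cx,cy)=(1.0000,0.0000)
member 6 (3-4): L=0.8781, (cx,cy)=(0.4658,-0.8849)
member 7 (3-5): L=0.7894, (cx,cy)=(0.9995,-0.0329)
member 8 (4-5): L=0.8417, (cx,cy)=(0.4515,0.8923)
member 9 (4-6): L=0.7120, (cx,cy)=(1.0000,0.0000)
member 10 (5-6): L=0.8211, (cx,cy)=(0.4043,-0.9146)
solve A·x = −loads:
  F[0-1] = -1487.7776 N (compression)
  F[0-2] = -2438.9677 N (compression)
  F[1-2] = +1758.4156 N (tension)
  F[1-3] = -1236.6187 N (compression)
  F[2-3] = +540.5412 N (tension)
  F[2-4] = +996.9399 N (tension)
  F[3-4] = -756.8998 N (compression)
  F[3-5] = -644.7308 N (compression)
  F[4-5] = +750.6354 N (tension)
  F[4-6] = +305.4798 N (tension)
  F[5-6] = -755.5216 N (compression)
  Rx@0 = +2934.1300 N
  Ry@0 = +1402.9599 N
  Ry@6 = +691.0101 N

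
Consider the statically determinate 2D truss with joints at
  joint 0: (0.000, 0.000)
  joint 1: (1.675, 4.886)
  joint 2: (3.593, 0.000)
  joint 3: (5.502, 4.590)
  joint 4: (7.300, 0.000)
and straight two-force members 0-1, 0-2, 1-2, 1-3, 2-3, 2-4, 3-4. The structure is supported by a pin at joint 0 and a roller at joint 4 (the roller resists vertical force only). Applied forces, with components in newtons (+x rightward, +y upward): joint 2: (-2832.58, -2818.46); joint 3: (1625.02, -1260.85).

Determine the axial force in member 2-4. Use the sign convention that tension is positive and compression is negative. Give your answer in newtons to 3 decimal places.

N=5 nodes, M=7 members, R=3 reactions → 2N=10, M+R=10
member 0 (0-1): L=5.1651, (cx,cy)=(0.3243,0.9460)
member 1 (0-2): L=3.5930, (cx,cy)=(1.0000,0.0000)
member 2 (1-2): L=5.2490, (cx,cy)=(0.3654,-0.9308)
member 3 (1-3): L=3.8384, (cx,cy)=(0.9970,-0.0771)
member 4 (2-3): L=4.9712, (cx,cy)=(0.3840,0.9233)
member 5 (2-4): L=3.7070, (cx,cy)=(1.0000,0.0000)
member 6 (3-4): L=4.9296, (cx,cy)=(0.3647,-0.9311)
solve A·x = −loads:
  F[0-1] = -761.1619 N (compression)
  F[0-2] = -960.7230 N (compression)
  F[1-2] = +818.8897 N (tension)
  F[1-3] = -547.6941 N (compression)
  F[2-3] = +2226.9448 N (tension)
  F[2-4] = +1315.9021 N (tension)
  F[3-4] = -3607.8221 N (compression)
  Rx@0 = +1207.5600 N
  Ry@0 = +720.0271 N
  Ry@4 = +3359.2829 N

1315.902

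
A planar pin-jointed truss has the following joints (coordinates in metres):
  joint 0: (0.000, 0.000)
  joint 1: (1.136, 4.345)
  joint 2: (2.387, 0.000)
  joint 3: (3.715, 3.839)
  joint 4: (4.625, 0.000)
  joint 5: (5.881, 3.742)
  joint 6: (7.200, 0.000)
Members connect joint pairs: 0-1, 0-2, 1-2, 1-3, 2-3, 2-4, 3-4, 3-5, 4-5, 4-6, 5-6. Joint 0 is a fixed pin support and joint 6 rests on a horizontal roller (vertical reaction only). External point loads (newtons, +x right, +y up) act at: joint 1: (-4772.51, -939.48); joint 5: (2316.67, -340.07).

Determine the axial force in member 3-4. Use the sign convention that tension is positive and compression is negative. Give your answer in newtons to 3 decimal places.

1484.962

N=7 nodes, M=11 members, R=3 reactions → 2N=14, M+R=14
member 0 (0-1): L=4.4910, (cx,cy)=(0.2529,0.9675)
member 1 (0-2): L=2.3870, (cx,cy)=(1.0000,0.0000)
member 2 (1-2): L=4.5215, (cx,cy)=(0.2767,-0.9610)
member 3 (1-3): L=2.6282, (cx,cy)=(0.9813,-0.1925)
member 4 (2-3): L=4.0622, (cx,cy)=(0.3269,0.9451)
member 5 (2-4): L=2.2380, (cx,cy)=(1.0000,0.0000)
member 6 (3-4): L=3.9454, (cx,cy)=(0.2306,-0.9730)
member 7 (3-5): L=2.1682, (cx,cy)=(0.9990,-0.0447)
member 8 (4-5): L=3.9472, (cx,cy)=(0.3182,0.9480)
member 9 (4-6): L=2.5750, (cx,cy)=(1.0000,0.0000)
member 10 (5-6): L=3.9677, (cx,cy)=(0.3324,-0.9431)
solve A·x = −loads:
  F[0-1] = -2614.6300 N (compression)
  F[0-2] = -1794.4756 N (compression)
  F[1-2] = +864.1597 N (tension)
  F[1-3] = +3945.8745 N (tension)
  F[2-3] = -878.7073 N (compression)
  F[2-4] = -1268.1184 N (compression)
  F[3-4] = +1484.9622 N (tension)
  F[3-5] = +3245.5322 N (tension)
  F[4-5] = -1524.1442 N (compression)
  F[4-6] = -440.6250 N (compression)
  F[5-6] = +1325.4361 N (tension)
  Rx@0 = +2455.8400 N
  Ry@0 = +2529.6022 N
  Ry@6 = -1250.0522 N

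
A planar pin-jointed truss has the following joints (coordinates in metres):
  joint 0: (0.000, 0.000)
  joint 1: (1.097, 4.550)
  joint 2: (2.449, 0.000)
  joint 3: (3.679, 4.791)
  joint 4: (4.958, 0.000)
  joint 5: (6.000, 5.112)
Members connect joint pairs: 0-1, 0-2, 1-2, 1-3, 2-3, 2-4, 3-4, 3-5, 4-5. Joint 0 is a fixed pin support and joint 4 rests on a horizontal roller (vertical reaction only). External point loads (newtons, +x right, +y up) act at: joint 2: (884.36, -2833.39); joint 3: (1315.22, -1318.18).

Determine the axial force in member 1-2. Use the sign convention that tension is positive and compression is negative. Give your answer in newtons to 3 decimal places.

499.053

N=6 nodes, M=9 members, R=3 reactions → 2N=12, M+R=12
member 0 (0-1): L=4.6804, (cx,cy)=(0.2344,0.9721)
member 1 (0-2): L=2.4490, (cx,cy)=(1.0000,0.0000)
member 2 (1-2): L=4.7466, (cx,cy)=(0.2848,-0.9586)
member 3 (1-3): L=2.5932, (cx,cy)=(0.9957,0.0929)
member 4 (2-3): L=4.9464, (cx,cy)=(0.2487,0.9686)
member 5 (2-4): L=2.5090, (cx,cy)=(1.0000,0.0000)
member 6 (3-4): L=4.9588, (cx,cy)=(0.2579,-0.9662)
member 7 (3-5): L=2.3431, (cx,cy)=(0.9906,0.1370)
member 8 (4-5): L=5.2171, (cx,cy)=(0.1997,0.9799)
solve A·x = −loads:
  F[0-1] = -517.3786 N (compression)
  F[0-2] = +2320.8447 N (tension)
  F[1-2] = +499.0525 N (tension)
  F[1-3] = -264.5569 N (compression)
  F[2-3] = +2431.3820 N (tension)
  F[2-4] = +974.0271 N (tension)
  F[3-4] = -3776.3786 N (compression)
  F[3-5] = -0.0000 N (compression)
  F[4-5] = +0.0000 N (tension)
  Rx@0 = -2199.5800 N
  Ry@0 = +502.9667 N
  Ry@4 = +3648.6033 N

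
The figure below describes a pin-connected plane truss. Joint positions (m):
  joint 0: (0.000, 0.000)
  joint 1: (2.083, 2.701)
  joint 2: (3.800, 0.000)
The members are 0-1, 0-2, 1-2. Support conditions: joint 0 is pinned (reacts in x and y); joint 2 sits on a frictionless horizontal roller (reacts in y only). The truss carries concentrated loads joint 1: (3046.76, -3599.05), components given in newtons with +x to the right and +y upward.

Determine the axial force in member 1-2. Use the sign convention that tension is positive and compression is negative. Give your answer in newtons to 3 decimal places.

-4903.852

N=3 nodes, M=3 members, R=3 reactions → 2N=6, M+R=6
member 0 (0-1): L=3.4109, (cx,cy)=(0.6107,0.7919)
member 1 (0-2): L=3.8000, (cx,cy)=(1.0000,0.0000)
member 2 (1-2): L=3.2005, (cx,cy)=(0.5365,-0.8439)
solve A·x = −loads:
  F[0-1] = +681.1745 N (tension)
  F[0-2] = +2630.7749 N (tension)
  F[1-2] = -4903.8522 N (compression)
  Rx@0 = -3046.7600 N
  Ry@0 = -539.4026 N
  Ry@2 = +4138.4526 N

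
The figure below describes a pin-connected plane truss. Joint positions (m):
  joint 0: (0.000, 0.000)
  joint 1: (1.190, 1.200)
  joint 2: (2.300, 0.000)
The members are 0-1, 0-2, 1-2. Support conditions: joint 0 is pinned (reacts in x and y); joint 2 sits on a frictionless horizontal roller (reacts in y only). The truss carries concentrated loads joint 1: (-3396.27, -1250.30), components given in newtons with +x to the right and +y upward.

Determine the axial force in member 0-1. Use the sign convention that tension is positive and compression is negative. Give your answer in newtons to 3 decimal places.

-3345.316

N=3 nodes, M=3 members, R=3 reactions → 2N=6, M+R=6
member 0 (0-1): L=1.6900, (cx,cy)=(0.7041,0.7101)
member 1 (0-2): L=2.3000, (cx,cy)=(1.0000,0.0000)
member 2 (1-2): L=1.6347, (cx,cy)=(0.6790,-0.7341)
solve A·x = −loads:
  F[0-1] = -3345.3164 N (compression)
  F[0-2] = -1040.6922 N (compression)
  F[1-2] = +1532.5888 N (tension)
  Rx@0 = +3396.2700 N
  Ry@0 = +2375.3726 N
  Ry@2 = -1125.0726 N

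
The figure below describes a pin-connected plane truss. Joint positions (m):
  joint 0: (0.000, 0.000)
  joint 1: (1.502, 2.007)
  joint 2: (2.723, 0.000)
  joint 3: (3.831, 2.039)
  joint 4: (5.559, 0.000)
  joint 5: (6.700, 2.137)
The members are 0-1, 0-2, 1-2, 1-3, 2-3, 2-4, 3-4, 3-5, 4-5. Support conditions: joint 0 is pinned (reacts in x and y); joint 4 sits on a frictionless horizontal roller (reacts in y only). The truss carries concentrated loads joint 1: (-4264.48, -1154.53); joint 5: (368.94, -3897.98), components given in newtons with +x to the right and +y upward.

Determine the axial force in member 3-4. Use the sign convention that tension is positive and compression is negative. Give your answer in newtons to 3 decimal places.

N=6 nodes, M=9 members, R=3 reactions → 2N=12, M+R=12
member 0 (0-1): L=2.5068, (cx,cy)=(0.5992,0.8006)
member 1 (0-2): L=2.7230, (cx,cy)=(1.0000,0.0000)
member 2 (1-2): L=2.3492, (cx,cy)=(0.5197,-0.8543)
member 3 (1-3): L=2.3292, (cx,cy)=(0.9999,0.0137)
member 4 (2-3): L=2.3206, (cx,cy)=(0.4775,0.8787)
member 5 (2-4): L=2.8360, (cx,cy)=(1.0000,0.0000)
member 6 (3-4): L=2.6727, (cx,cy)=(0.6465,-0.7629)
member 7 (3-5): L=2.8707, (cx,cy)=(0.9994,0.0341)
member 8 (4-5): L=2.4225, (cx,cy)=(0.4710,0.8821)
solve A·x = −loads:
  F[0-1] = -1798.9972 N (compression)
  F[0-2] = -2817.6350 N (compression)
  F[1-2] = +382.5695 N (tension)
  F[1-3] = +2988.0186 N (tension)
  F[2-3] = -371.9760 N (compression)
  F[2-4] = -2441.1920 N (compression)
  F[3-4] = +486.3548 N (tension)
  F[3-5] = +2497.1450 N (tension)
  F[4-5] = -4515.4370 N (compression)
  Rx@0 = +3895.5400 N
  Ry@0 = +1440.3165 N
  Ry@4 = +3612.1935 N

486.355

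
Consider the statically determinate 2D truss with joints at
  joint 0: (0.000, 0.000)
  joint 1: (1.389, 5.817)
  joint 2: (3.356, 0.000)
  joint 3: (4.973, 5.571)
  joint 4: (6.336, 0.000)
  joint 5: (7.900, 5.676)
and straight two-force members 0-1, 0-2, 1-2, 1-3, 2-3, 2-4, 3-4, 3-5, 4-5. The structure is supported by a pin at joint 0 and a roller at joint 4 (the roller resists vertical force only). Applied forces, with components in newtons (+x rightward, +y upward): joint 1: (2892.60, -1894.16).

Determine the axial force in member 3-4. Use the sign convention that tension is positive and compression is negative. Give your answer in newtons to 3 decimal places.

N=6 nodes, M=9 members, R=3 reactions → 2N=12, M+R=12
member 0 (0-1): L=5.9805, (cx,cy)=(0.2323,0.9727)
member 1 (0-2): L=3.3560, (cx,cy)=(1.0000,0.0000)
member 2 (1-2): L=6.1406, (cx,cy)=(0.3203,-0.9473)
member 3 (1-3): L=3.5924, (cx,cy)=(0.9977,-0.0685)
member 4 (2-3): L=5.8009, (cx,cy)=(0.2787,0.9604)
member 5 (2-4): L=2.9800, (cx,cy)=(1.0000,0.0000)
member 6 (3-4): L=5.7353, (cx,cy)=(0.2377,-0.9714)
member 7 (3-5): L=2.9289, (cx,cy)=(0.9994,0.0358)
member 8 (4-5): L=5.8875, (cx,cy)=(0.2656,0.9641)
solve A·x = −loads:
  F[0-1] = +1209.8255 N (tension)
  F[0-2] = +2611.6139 N (tension)
  F[1-2] = -3125.0242 N (compression)
  F[1-3] = -1614.3685 N (compression)
  F[2-3] = +3082.5347 N (tension)
  F[2-4] = +751.3267 N (tension)
  F[3-4] = -3161.4772 N (compression)
  F[3-5] = -0.0000 N (compression)
  F[4-5] = +0.0000 N (tension)
  Rx@0 = -2892.6000 N
  Ry@0 = -1176.7432 N
  Ry@4 = +3070.9032 N

-3161.477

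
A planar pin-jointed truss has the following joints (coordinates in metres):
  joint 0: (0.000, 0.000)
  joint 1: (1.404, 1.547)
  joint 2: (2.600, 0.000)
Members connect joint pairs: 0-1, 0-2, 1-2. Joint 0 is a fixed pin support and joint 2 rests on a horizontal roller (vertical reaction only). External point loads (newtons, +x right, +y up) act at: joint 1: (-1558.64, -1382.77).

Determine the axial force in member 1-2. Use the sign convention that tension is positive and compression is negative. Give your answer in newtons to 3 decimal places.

228.399

N=3 nodes, M=3 members, R=3 reactions → 2N=6, M+R=6
member 0 (0-1): L=2.0891, (cx,cy)=(0.6721,0.7405)
member 1 (0-2): L=2.6000, (cx,cy)=(1.0000,0.0000)
member 2 (1-2): L=1.9554, (cx,cy)=(0.6116,-0.7911)
solve A·x = −loads:
  F[0-1] = -2111.3555 N (compression)
  F[0-2] = -139.6970 N (compression)
  F[1-2] = +228.3986 N (tension)
  Rx@0 = +1558.6400 N
  Ry@0 = +1563.4650 N
  Ry@2 = -180.6950 N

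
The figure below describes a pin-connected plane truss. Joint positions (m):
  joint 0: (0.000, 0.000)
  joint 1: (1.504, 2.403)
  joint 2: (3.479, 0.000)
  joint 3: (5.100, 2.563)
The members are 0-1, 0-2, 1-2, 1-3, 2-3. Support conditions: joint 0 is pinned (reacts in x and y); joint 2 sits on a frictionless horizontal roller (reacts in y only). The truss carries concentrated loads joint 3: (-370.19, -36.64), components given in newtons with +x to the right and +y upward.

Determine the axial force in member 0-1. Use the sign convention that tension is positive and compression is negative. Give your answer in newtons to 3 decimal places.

-301.594

N=4 nodes, M=5 members, R=3 reactions → 2N=8, M+R=8
member 0 (0-1): L=2.8349, (cx,cy)=(0.5305,0.8477)
member 1 (0-2): L=3.4790, (cx,cy)=(1.0000,0.0000)
member 2 (1-2): L=3.1105, (cx,cy)=(0.6350,-0.7726)
member 3 (1-3): L=3.5996, (cx,cy)=(0.9990,0.0444)
member 4 (2-3): L=3.0326, (cx,cy)=(0.5345,0.8452)
solve A·x = −loads:
  F[0-1] = -301.5936 N (compression)
  F[0-2] = -210.1832 N (compression)
  F[1-2] = +310.3508 N (tension)
  F[1-3] = -357.4179 N (compression)
  F[2-3] = -24.5551 N (compression)
  Rx@0 = +370.1900 N
  Ry@0 = +255.6492 N
  Ry@2 = -219.0092 N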